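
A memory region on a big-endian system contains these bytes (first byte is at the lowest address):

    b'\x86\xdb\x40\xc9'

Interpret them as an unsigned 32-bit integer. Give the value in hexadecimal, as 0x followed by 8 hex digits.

0x86DB40C9

In big-endian order the high byte comes first in memory.
The bytes are already most-significant first: 0x86DB40C9.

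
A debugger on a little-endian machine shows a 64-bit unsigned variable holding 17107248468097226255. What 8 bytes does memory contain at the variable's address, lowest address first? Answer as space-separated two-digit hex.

17107248468097226255 in hexadecimal, padded to 64 bits, is 0xED6927D7F947D60F.
Split into bytes (most-significant first): ED 69 27 D7 F9 47 D6 0F.
Little-endian: lowest address holds the least-significant byte.
So at ascending addresses the bytes are 0F D6 47 F9 D7 27 69 ED.

0F D6 47 F9 D7 27 69 ED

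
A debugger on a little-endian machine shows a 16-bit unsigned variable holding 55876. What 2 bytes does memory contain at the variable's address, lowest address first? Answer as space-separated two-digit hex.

44 DA

55876 in hexadecimal, padded to 16 bits, is 0xDA44.
Split into bytes (most-significant first): DA 44.
In little-endian order the low byte comes first in memory.
So at ascending addresses the bytes are 44 DA.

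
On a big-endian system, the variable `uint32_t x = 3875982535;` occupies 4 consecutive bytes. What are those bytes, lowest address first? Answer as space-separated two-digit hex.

E7 06 CC C7

3875982535 in hexadecimal, padded to 32 bits, is 0xE706CCC7.
Split into bytes (most-significant first): E7 06 CC C7.
Big-endian stores the most-significant byte at the lowest address.
So the memory order matches the most-significant-first order: E7 06 CC C7.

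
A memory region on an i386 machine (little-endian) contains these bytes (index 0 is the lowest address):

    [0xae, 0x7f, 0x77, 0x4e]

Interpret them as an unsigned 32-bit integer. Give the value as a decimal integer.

1316454318

In little-endian order the low byte comes first in memory.
Reassemble most-significant byte first: 4E 77 7F AE → 0x4E777FAE.
0x4E777FAE = 1316454318.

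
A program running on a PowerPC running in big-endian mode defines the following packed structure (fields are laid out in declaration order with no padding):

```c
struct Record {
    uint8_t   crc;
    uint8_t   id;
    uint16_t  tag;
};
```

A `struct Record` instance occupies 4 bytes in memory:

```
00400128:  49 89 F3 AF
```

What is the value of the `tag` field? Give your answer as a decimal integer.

62383

`tag` follows `crc` (1 B), `id` (1 B), so it starts at offset 1 + 1 = 2 and occupies 2 bytes.
Bytes at offsets 2..3: F3 AF.
Big-endian stores the most-significant byte at the lowest address.
The bytes are already most-significant first: 0xF3AF.
0xF3AF = 62383.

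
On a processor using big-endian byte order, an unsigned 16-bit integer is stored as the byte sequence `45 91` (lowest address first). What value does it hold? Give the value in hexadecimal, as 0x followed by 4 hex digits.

0x4591

Big-endian stores the most-significant byte at the lowest address.
The bytes are already most-significant first: 0x4591.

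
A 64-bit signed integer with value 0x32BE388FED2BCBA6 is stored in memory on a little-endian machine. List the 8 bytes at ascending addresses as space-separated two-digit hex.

A6 CB 2B ED 8F 38 BE 32

Split into bytes (most-significant first): 32 BE 38 8F ED 2B CB A6.
Little-endian: lowest address holds the least-significant byte.
So at ascending addresses the bytes are A6 CB 2B ED 8F 38 BE 32.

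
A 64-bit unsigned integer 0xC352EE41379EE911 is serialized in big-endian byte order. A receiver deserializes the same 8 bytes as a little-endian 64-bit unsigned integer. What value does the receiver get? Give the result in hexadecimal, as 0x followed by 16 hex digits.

Stored big-endian, the bytes at ascending addresses are C3 52 EE 41 37 9E E9 11.
Read back as little-endian, the first byte is least significant, giving 0x11E99E3741EE52C3.

0x11E99E3741EE52C3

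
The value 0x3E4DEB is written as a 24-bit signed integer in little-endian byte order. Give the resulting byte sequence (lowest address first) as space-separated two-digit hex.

Split into bytes (most-significant first): 3E 4D EB.
Little-endian stores the least-significant byte at the lowest address.
So at ascending addresses the bytes are EB 4D 3E.

EB 4D 3E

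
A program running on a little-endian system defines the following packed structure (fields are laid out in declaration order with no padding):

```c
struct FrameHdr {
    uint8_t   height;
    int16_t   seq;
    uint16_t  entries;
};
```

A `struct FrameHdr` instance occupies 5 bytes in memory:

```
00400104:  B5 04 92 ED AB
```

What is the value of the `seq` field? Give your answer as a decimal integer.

`seq` follows `height` (1 byte), so it starts at byte offset 1 and occupies 2 bytes.
Bytes at offsets 1..2: 04 92.
Little-endian: lowest address holds the least-significant byte.
Reassemble most-significant byte first: 92 04 → 0x9204.
Top bit is set, so as a signed 16-bit value this is 0x9204 − 2^16 = -28156.

-28156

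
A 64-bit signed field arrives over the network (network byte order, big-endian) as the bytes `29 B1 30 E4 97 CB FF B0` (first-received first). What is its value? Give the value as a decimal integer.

In big-endian order the high byte comes first in memory.
The bytes are already most-significant first: 0x29B130E497CBFFB0.
0x29B130E497CBFFB0 = 3004236184790237104.

3004236184790237104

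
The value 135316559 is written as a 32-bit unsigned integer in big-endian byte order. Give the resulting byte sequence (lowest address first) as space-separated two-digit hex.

135316559 in hexadecimal, padded to 32 bits, is 0x0810C44F.
Split into bytes (most-significant first): 08 10 C4 4F.
Big-endian stores the most-significant byte at the lowest address.
So the memory order matches the most-significant-first order: 08 10 C4 4F.

08 10 C4 4F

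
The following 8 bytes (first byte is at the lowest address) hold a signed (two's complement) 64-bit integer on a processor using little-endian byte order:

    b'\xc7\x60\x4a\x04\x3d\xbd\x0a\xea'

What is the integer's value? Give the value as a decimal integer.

Little-endian: lowest address holds the least-significant byte.
Reassemble most-significant byte first: EA 0A BD 3D 04 4A 60 C7 → 0xEA0ABD3D044A60C7.
Top bit is set, so as a signed 64-bit value this is 0xEA0ABD3D044A60C7 − 2^64 = -1582244249304670009.

-1582244249304670009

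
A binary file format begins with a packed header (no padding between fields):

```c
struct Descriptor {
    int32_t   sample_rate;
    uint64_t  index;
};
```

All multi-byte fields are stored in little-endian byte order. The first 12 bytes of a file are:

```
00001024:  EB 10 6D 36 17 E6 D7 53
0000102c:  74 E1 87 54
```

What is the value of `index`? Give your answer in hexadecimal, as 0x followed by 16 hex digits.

`index` follows `sample_rate` (4 bytes), so it starts at byte offset 4 and occupies 8 bytes.
Bytes at offsets 4..11: 17 E6 D7 53 74 E1 87 54.
In little-endian order the low byte comes first in memory.
Reassemble most-significant byte first: 54 87 E1 74 53 D7 E6 17 → 0x5487E17453D7E617.

0x5487E17453D7E617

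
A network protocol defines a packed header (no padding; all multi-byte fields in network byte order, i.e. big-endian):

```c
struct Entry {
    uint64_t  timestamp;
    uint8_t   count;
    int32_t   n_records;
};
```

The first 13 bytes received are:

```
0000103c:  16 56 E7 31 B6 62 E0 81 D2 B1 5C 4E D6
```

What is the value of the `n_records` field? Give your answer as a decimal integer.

`n_records` follows `timestamp` (8 B), `count` (1 B), so it starts at offset 8 + 1 = 9 and occupies 4 bytes.
Bytes at offsets 9..12: B1 5C 4E D6.
In big-endian order the high byte comes first in memory.
The bytes are already most-significant first: 0xB15C4ED6.
Top bit is set, so as a signed 32-bit value this is 0xB15C4ED6 − 2^32 = -1319350570.

-1319350570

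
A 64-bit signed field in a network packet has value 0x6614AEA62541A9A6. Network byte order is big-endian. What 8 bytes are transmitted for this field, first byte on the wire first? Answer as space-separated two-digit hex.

Split into bytes (most-significant first): 66 14 AE A6 25 41 A9 A6.
Big-endian stores the most-significant byte at the lowest address.
So the memory order matches the most-significant-first order: 66 14 AE A6 25 41 A9 A6.

66 14 AE A6 25 41 A9 A6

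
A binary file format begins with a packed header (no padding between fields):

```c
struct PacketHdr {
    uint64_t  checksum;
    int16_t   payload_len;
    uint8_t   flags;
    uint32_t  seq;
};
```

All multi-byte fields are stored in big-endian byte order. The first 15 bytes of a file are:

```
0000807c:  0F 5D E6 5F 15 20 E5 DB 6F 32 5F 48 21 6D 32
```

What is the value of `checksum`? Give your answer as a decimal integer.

1107294379453769179

`checksum` is the first field, at byte offset 0, occupying 8 bytes.
Bytes at offsets 0..7: 0F 5D E6 5F 15 20 E5 DB.
Big-endian: lowest address holds the most-significant byte.
The bytes are already most-significant first: 0x0F5DE65F1520E5DB.
0x0F5DE65F1520E5DB = 1107294379453769179.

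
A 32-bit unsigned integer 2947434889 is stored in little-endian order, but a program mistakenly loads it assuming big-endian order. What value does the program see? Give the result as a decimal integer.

2303307439

2947434889 in 32-bit hexadecimal is 0xAFAE4989.
Stored little-endian, the bytes at ascending addresses are 89 49 AE AF.
Read back as big-endian, the last byte is least significant, giving 0x8949AEAF.
0x8949AEAF = 2303307439.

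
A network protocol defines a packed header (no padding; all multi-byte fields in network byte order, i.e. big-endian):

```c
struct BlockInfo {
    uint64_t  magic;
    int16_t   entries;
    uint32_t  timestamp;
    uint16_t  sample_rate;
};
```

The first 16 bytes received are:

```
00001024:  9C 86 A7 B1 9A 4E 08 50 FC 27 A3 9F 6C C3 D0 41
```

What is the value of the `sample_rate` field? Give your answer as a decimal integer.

`sample_rate` follows `magic` (8 B), `entries` (2 B), `timestamp` (4 B), so it starts at offset 8 + 2 + 4 = 14 and occupies 2 bytes.
Bytes at offsets 14..15: D0 41.
Big-endian stores the most-significant byte at the lowest address.
The bytes are already most-significant first: 0xD041.
0xD041 = 53313.

53313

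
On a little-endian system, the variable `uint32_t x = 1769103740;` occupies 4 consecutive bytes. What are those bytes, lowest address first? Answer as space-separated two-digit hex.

1769103740 in hexadecimal, padded to 32 bits, is 0x6972617C.
Split into bytes (most-significant first): 69 72 61 7C.
Little-endian stores the least-significant byte at the lowest address.
So at ascending addresses the bytes are 7C 61 72 69.

7C 61 72 69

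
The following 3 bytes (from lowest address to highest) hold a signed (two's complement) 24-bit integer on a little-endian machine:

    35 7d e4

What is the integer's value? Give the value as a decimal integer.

-1802955

Little-endian stores the least-significant byte at the lowest address.
Reassemble most-significant byte first: E4 7D 35 → 0xE47D35.
Top bit is set, so as a signed 24-bit value this is 0xE47D35 − 2^24 = -1802955.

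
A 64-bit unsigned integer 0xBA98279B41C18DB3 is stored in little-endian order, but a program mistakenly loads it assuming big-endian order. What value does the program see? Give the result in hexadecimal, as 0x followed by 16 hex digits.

0xB38DC1419B2798BA

Stored little-endian, the bytes at ascending addresses are B3 8D C1 41 9B 27 98 BA.
Read back as big-endian, the last byte is least significant, giving 0xB38DC1419B2798BA.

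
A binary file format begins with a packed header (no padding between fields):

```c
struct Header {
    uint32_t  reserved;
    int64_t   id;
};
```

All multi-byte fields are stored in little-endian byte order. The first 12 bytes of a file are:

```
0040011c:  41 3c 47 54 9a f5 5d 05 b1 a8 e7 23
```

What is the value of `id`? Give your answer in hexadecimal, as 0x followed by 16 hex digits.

`id` follows `reserved` (4 bytes), so it starts at byte offset 4 and occupies 8 bytes.
Bytes at offsets 4..11: 9A F5 5D 05 B1 A8 E7 23.
Little-endian stores the least-significant byte at the lowest address.
Reassemble most-significant byte first: 23 E7 A8 B1 05 5D F5 9A → 0x23E7A8B1055DF59A.

0x23E7A8B1055DF59A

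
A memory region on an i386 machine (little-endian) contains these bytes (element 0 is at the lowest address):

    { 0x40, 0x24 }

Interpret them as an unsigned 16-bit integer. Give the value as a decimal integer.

9280

Little-endian stores the least-significant byte at the lowest address.
Reassemble most-significant byte first: 24 40 → 0x2440.
0x2440 = 9280.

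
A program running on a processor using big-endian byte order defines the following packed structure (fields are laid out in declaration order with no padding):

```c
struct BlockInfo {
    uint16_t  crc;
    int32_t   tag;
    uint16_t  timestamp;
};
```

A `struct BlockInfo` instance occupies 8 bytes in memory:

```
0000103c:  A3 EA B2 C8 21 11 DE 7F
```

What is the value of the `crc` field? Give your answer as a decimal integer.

`crc` is the first field, at byte offset 0, occupying 2 bytes.
Bytes at offsets 0..1: A3 EA.
Big-endian: lowest address holds the most-significant byte.
The bytes are already most-significant first: 0xA3EA.
0xA3EA = 41962.

41962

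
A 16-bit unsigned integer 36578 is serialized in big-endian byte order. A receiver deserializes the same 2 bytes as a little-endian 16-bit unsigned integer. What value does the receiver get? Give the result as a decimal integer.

36578 in 16-bit hexadecimal is 0x8EE2.
Stored big-endian, the bytes at ascending addresses are 8E E2.
Read back as little-endian, the first byte is least significant, giving 0xE28E.
0xE28E = 57998.

57998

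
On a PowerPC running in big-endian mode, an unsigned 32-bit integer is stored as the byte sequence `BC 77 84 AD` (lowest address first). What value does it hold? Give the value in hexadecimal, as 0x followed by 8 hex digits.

0xBC7784AD

Big-endian stores the most-significant byte at the lowest address.
The bytes are already most-significant first: 0xBC7784AD.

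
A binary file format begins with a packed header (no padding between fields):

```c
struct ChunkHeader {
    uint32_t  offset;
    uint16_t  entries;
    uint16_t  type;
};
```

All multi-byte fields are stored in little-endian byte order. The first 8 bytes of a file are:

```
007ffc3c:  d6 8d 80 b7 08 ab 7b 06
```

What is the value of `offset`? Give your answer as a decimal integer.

3078655446

`offset` is the first field, at byte offset 0, occupying 4 bytes.
Bytes at offsets 0..3: D6 8D 80 B7.
In little-endian order the low byte comes first in memory.
Reassemble most-significant byte first: B7 80 8D D6 → 0xB7808DD6.
0xB7808DD6 = 3078655446.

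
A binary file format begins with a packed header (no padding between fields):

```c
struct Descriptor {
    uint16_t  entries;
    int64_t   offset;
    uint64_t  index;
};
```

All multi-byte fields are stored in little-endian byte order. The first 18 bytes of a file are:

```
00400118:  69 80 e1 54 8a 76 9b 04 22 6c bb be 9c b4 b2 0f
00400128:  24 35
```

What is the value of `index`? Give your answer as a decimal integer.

3829202843380530875

`index` follows `entries` (2 B), `offset` (8 B), so it starts at offset 2 + 8 = 10 and occupies 8 bytes.
Bytes at offsets 10..17: BB BE 9C B4 B2 0F 24 35.
In little-endian order the low byte comes first in memory.
Reassemble most-significant byte first: 35 24 0F B2 B4 9C BE BB → 0x35240FB2B49CBEBB.
0x35240FB2B49CBEBB = 3829202843380530875.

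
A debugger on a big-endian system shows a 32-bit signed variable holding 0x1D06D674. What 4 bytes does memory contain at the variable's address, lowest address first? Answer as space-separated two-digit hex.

Split into bytes (most-significant first): 1D 06 D6 74.
Big-endian stores the most-significant byte at the lowest address.
So the memory order matches the most-significant-first order: 1D 06 D6 74.

1D 06 D6 74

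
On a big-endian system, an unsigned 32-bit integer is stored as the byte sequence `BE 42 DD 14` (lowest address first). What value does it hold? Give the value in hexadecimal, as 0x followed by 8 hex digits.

In big-endian order the high byte comes first in memory.
The bytes are already most-significant first: 0xBE42DD14.

0xBE42DD14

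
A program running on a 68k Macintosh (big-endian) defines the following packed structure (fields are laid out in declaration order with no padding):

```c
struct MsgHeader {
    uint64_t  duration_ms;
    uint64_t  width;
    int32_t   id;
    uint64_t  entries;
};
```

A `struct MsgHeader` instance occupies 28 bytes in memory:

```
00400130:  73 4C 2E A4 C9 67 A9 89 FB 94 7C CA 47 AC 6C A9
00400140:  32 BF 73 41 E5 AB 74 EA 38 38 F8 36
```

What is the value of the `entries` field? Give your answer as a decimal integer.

16549449805017446454

`entries` follows `duration_ms` (8 B), `width` (8 B), `id` (4 B), so it starts at offset 8 + 8 + 4 = 20 and occupies 8 bytes.
Bytes at offsets 20..27: E5 AB 74 EA 38 38 F8 36.
In big-endian order the high byte comes first in memory.
The bytes are already most-significant first: 0xE5AB74EA3838F836.
0xE5AB74EA3838F836 = 16549449805017446454.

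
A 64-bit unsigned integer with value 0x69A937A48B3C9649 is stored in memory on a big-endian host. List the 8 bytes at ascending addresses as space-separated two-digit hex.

69 A9 37 A4 8B 3C 96 49

Split into bytes (most-significant first): 69 A9 37 A4 8B 3C 96 49.
Big-endian stores the most-significant byte at the lowest address.
So the memory order matches the most-significant-first order: 69 A9 37 A4 8B 3C 96 49.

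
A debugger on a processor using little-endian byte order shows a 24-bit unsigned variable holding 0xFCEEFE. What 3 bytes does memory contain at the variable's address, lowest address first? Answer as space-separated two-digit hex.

FE EE FC

Split into bytes (most-significant first): FC EE FE.
Little-endian: lowest address holds the least-significant byte.
So at ascending addresses the bytes are FE EE FC.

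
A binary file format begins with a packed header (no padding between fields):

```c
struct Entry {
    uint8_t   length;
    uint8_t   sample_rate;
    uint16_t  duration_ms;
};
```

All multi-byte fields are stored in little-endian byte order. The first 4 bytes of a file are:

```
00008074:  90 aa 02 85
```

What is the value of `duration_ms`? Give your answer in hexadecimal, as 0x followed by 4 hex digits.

`duration_ms` follows `length` (1 B), `sample_rate` (1 B), so it starts at offset 1 + 1 = 2 and occupies 2 bytes.
Bytes at offsets 2..3: 02 85.
Little-endian: lowest address holds the least-significant byte.
Reassemble most-significant byte first: 85 02 → 0x8502.

0x8502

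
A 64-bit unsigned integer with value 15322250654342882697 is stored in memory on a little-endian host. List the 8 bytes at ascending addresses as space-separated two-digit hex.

15322250654342882697 in hexadecimal, padded to 64 bits, is 0xD4A391CA139AA589.
Split into bytes (most-significant first): D4 A3 91 CA 13 9A A5 89.
Little-endian stores the least-significant byte at the lowest address.
So at ascending addresses the bytes are 89 A5 9A 13 CA 91 A3 D4.

89 A5 9A 13 CA 91 A3 D4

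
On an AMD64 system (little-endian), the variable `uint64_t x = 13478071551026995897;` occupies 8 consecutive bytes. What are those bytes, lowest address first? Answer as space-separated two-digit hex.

13478071551026995897 in hexadecimal, padded to 64 bits, is 0xBB0BBAAA704322B9.
Split into bytes (most-significant first): BB 0B BA AA 70 43 22 B9.
Little-endian: lowest address holds the least-significant byte.
So at ascending addresses the bytes are B9 22 43 70 AA BA 0B BB.

B9 22 43 70 AA BA 0B BB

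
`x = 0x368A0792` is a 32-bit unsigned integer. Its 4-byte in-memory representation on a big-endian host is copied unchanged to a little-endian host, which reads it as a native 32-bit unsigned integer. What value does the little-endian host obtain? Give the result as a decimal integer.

Stored big-endian, the bytes at ascending addresses are 36 8A 07 92.
Read back as little-endian, the first byte is least significant, giving 0x92078A36.
0x92078A36 = 2449967670.

2449967670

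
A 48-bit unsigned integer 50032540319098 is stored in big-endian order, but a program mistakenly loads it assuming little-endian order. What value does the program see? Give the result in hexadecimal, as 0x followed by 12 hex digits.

0x7AFDCA1B812D

50032540319098 in 48-bit hexadecimal is 0x2D811BCAFD7A.
Stored big-endian, the bytes at ascending addresses are 2D 81 1B CA FD 7A.
Read back as little-endian, the first byte is least significant, giving 0x7AFDCA1B812D.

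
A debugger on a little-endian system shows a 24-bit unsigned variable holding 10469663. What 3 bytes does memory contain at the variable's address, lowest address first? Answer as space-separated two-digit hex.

10469663 in hexadecimal, padded to 24 bits, is 0x9FC11F.
Split into bytes (most-significant first): 9F C1 1F.
Little-endian: lowest address holds the least-significant byte.
So at ascending addresses the bytes are 1F C1 9F.

1F C1 9F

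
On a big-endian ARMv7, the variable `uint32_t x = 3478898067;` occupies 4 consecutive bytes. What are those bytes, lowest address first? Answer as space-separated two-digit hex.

CF 5B C5 93

3478898067 in hexadecimal, padded to 32 bits, is 0xCF5BC593.
Split into bytes (most-significant first): CF 5B C5 93.
Big-endian stores the most-significant byte at the lowest address.
So the memory order matches the most-significant-first order: CF 5B C5 93.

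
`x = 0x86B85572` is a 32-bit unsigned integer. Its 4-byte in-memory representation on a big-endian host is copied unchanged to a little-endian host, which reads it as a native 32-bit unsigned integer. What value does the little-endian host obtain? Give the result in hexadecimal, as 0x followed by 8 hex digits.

0x7255B886

Stored big-endian, the bytes at ascending addresses are 86 B8 55 72.
Read back as little-endian, the first byte is least significant, giving 0x7255B886.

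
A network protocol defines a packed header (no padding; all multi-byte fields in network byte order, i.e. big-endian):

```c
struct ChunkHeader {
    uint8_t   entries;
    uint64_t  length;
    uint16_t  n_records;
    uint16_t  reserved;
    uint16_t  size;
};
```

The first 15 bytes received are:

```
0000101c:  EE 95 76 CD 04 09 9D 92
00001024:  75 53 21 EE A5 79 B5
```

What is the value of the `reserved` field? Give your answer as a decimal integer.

`reserved` follows `entries` (1 B), `length` (8 B), `n_records` (2 B), so it starts at offset 1 + 8 + 2 = 11 and occupies 2 bytes.
Bytes at offsets 11..12: EE A5.
In big-endian order the high byte comes first in memory.
The bytes are already most-significant first: 0xEEA5.
0xEEA5 = 61093.

61093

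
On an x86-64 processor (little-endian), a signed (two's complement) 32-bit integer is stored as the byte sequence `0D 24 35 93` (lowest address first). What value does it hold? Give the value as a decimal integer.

Little-endian stores the least-significant byte at the lowest address.
Reassemble most-significant byte first: 93 35 24 0D → 0x9335240D.
Top bit is set, so as a signed 32-bit value this is 0x9335240D − 2^32 = -1825233907.

-1825233907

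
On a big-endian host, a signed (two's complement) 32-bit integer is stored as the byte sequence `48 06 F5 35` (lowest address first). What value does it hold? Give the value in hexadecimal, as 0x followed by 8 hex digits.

In big-endian order the high byte comes first in memory.
The bytes are already most-significant first: 0x4806F535.

0x4806F535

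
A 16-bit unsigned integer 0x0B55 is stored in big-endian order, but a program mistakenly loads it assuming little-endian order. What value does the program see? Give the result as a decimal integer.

21771

Stored big-endian, the bytes at ascending addresses are 0B 55.
Read back as little-endian, the first byte is least significant, giving 0x550B.
0x550B = 21771.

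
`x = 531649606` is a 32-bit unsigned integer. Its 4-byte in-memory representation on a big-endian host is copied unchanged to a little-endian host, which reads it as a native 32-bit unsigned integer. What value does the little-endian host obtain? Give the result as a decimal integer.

1179955231

531649606 in 32-bit hexadecimal is 0x1FB05446.
Stored big-endian, the bytes at ascending addresses are 1F B0 54 46.
Read back as little-endian, the first byte is least significant, giving 0x4654B01F.
0x4654B01F = 1179955231.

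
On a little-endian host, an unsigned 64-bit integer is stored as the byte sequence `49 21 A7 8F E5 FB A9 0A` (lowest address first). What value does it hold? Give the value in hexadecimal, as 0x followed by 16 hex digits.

In little-endian order the low byte comes first in memory.
Reassemble most-significant byte first: 0A A9 FB E5 8F A7 21 49 → 0x0AA9FBE58FA72149.

0x0AA9FBE58FA72149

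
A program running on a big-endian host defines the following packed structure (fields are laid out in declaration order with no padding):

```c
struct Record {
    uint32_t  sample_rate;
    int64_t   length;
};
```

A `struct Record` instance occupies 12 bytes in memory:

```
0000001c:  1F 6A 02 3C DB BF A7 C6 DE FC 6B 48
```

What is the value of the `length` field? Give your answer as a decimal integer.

`length` follows `sample_rate` (4 bytes), so it starts at byte offset 4 and occupies 8 bytes.
Bytes at offsets 4..11: DB BF A7 C6 DE FC 6B 48.
Big-endian: lowest address holds the most-significant byte.
The bytes are already most-significant first: 0xDBBFA7C6DEFC6B48.
Top bit is set, so as a signed 64-bit value this is 0xDBBFA7C6DEFC6B48 − 2^64 = -2612184786265150648.

-2612184786265150648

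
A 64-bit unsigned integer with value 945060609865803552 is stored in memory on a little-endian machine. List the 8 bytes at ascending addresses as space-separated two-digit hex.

945060609865803552 in hexadecimal, padded to 64 bits, is 0x0D1D879E1643E720.
Split into bytes (most-significant first): 0D 1D 87 9E 16 43 E7 20.
Little-endian stores the least-significant byte at the lowest address.
So at ascending addresses the bytes are 20 E7 43 16 9E 87 1D 0D.

20 E7 43 16 9E 87 1D 0D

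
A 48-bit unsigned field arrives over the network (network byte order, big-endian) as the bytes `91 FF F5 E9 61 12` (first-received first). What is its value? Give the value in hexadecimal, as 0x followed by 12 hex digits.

0x91FFF5E96112

Big-endian: lowest address holds the most-significant byte.
The bytes are already most-significant first: 0x91FFF5E96112.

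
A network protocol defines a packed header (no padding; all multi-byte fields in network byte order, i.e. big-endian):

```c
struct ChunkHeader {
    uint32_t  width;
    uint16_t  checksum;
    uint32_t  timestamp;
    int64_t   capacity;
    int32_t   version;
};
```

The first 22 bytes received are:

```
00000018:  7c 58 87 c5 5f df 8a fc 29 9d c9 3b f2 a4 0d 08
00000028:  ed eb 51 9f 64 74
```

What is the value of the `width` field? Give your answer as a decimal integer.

2086176709

`width` is the first field, at byte offset 0, occupying 4 bytes.
Bytes at offsets 0..3: 7C 58 87 C5.
Big-endian stores the most-significant byte at the lowest address.
The bytes are already most-significant first: 0x7C5887C5.
0x7C5887C5 = 2086176709.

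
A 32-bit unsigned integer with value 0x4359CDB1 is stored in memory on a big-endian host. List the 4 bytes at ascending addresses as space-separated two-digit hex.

Split into bytes (most-significant first): 43 59 CD B1.
In big-endian order the high byte comes first in memory.
So the memory order matches the most-significant-first order: 43 59 CD B1.

43 59 CD B1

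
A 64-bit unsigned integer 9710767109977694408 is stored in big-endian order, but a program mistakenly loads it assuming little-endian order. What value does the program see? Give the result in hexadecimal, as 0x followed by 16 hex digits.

9710767109977694408 in 64-bit hexadecimal is 0x86C3933C96C460C8.
Stored big-endian, the bytes at ascending addresses are 86 C3 93 3C 96 C4 60 C8.
Read back as little-endian, the first byte is least significant, giving 0xC860C4963C93C386.

0xC860C4963C93C386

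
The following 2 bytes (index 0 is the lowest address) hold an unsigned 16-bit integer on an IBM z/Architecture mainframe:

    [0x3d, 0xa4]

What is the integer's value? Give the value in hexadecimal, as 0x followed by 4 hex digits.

In big-endian order the high byte comes first in memory.
The bytes are already most-significant first: 0x3DA4.

0x3DA4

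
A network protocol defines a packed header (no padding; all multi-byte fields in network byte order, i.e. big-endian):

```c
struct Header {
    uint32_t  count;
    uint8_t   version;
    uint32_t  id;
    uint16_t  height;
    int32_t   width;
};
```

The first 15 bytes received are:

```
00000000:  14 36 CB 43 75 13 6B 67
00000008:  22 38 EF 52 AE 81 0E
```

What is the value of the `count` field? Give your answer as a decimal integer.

339135299

`count` is the first field, at byte offset 0, occupying 4 bytes.
Bytes at offsets 0..3: 14 36 CB 43.
Big-endian stores the most-significant byte at the lowest address.
The bytes are already most-significant first: 0x1436CB43.
0x1436CB43 = 339135299.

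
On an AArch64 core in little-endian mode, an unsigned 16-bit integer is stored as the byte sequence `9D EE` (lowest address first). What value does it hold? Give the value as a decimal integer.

Little-endian stores the least-significant byte at the lowest address.
Reassemble most-significant byte first: EE 9D → 0xEE9D.
0xEE9D = 61085.

61085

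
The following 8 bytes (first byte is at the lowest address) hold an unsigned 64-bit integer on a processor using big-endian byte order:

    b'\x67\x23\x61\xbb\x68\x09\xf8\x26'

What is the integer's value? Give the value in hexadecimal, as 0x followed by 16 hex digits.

In big-endian order the high byte comes first in memory.
The bytes are already most-significant first: 0x672361BB6809F826.

0x672361BB6809F826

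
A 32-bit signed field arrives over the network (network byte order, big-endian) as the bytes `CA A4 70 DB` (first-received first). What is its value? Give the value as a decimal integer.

-895192869

Big-endian: lowest address holds the most-significant byte.
The bytes are already most-significant first: 0xCAA470DB.
Top bit is set, so as a signed 32-bit value this is 0xCAA470DB − 2^32 = -895192869.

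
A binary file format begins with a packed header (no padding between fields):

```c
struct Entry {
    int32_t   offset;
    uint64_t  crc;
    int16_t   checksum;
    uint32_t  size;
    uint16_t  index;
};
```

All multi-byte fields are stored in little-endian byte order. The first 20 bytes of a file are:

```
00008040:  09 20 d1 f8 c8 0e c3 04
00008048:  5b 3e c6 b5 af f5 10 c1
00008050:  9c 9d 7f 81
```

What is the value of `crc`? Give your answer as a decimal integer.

13098225126896504520

`crc` follows `offset` (4 bytes), so it starts at byte offset 4 and occupies 8 bytes.
Bytes at offsets 4..11: C8 0E C3 04 5B 3E C6 B5.
In little-endian order the low byte comes first in memory.
Reassemble most-significant byte first: B5 C6 3E 5B 04 C3 0E C8 → 0xB5C63E5B04C30EC8.
0xB5C63E5B04C30EC8 = 13098225126896504520.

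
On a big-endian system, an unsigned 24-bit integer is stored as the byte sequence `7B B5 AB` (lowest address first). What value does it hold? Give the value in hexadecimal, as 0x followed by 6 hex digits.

0x7BB5AB

In big-endian order the high byte comes first in memory.
The bytes are already most-significant first: 0x7BB5AB.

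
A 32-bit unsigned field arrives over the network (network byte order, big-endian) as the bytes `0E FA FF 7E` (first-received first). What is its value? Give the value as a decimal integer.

251330430

In big-endian order the high byte comes first in memory.
The bytes are already most-significant first: 0x0EFAFF7E.
0x0EFAFF7E = 251330430.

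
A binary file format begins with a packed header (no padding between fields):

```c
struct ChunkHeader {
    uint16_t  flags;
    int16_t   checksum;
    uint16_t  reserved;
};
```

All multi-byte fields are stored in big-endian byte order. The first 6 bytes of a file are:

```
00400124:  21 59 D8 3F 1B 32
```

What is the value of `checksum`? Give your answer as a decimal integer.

`checksum` follows `flags` (2 bytes), so it starts at byte offset 2 and occupies 2 bytes.
Bytes at offsets 2..3: D8 3F.
In big-endian order the high byte comes first in memory.
The bytes are already most-significant first: 0xD83F.
Top bit is set, so as a signed 16-bit value this is 0xD83F − 2^16 = -10177.

-10177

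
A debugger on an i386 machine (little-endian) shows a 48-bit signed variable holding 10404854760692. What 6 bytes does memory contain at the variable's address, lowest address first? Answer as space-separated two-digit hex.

10404854760692 in hexadecimal, padded to 48 bits, is 0x097691AC04F4.
Split into bytes (most-significant first): 09 76 91 AC 04 F4.
Little-endian stores the least-significant byte at the lowest address.
So at ascending addresses the bytes are F4 04 AC 91 76 09.

F4 04 AC 91 76 09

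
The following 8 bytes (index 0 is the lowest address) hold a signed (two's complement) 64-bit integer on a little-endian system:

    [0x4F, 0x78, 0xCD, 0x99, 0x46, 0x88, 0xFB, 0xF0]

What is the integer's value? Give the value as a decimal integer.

-1082121448643004337

Little-endian: lowest address holds the least-significant byte.
Reassemble most-significant byte first: F0 FB 88 46 99 CD 78 4F → 0xF0FB884699CD784F.
Top bit is set, so as a signed 64-bit value this is 0xF0FB884699CD784F − 2^64 = -1082121448643004337.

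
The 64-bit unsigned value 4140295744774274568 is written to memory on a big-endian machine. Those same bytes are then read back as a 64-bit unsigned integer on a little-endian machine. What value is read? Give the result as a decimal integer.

4140295744774274568 in 64-bit hexadecimal is 0x3975490B2C54FE08.
Stored big-endian, the bytes at ascending addresses are 39 75 49 0B 2C 54 FE 08.
Read back as little-endian, the first byte is least significant, giving 0x08FE542C0B497539.
0x08FE542C0B497539 = 648047944532587833.

648047944532587833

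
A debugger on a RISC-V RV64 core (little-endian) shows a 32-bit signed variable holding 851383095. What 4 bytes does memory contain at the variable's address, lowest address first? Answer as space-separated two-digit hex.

851383095 in hexadecimal, padded to 32 bits, is 0x32BF1337.
Split into bytes (most-significant first): 32 BF 13 37.
Little-endian: lowest address holds the least-significant byte.
So at ascending addresses the bytes are 37 13 BF 32.

37 13 BF 32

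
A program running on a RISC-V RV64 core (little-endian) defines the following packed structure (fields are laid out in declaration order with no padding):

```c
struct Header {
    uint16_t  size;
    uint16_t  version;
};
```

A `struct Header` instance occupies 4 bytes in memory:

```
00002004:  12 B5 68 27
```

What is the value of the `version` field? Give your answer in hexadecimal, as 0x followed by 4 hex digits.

0x2768

`version` follows `size` (2 bytes), so it starts at byte offset 2 and occupies 2 bytes.
Bytes at offsets 2..3: 68 27.
Little-endian stores the least-significant byte at the lowest address.
Reassemble most-significant byte first: 27 68 → 0x2768.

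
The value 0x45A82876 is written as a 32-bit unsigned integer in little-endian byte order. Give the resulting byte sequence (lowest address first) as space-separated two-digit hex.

Split into bytes (most-significant first): 45 A8 28 76.
In little-endian order the low byte comes first in memory.
So at ascending addresses the bytes are 76 28 A8 45.

76 28 A8 45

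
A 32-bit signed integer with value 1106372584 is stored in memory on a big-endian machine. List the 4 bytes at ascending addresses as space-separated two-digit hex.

41 F1 E7 E8

1106372584 in hexadecimal, padded to 32 bits, is 0x41F1E7E8.
Split into bytes (most-significant first): 41 F1 E7 E8.
Big-endian stores the most-significant byte at the lowest address.
So the memory order matches the most-significant-first order: 41 F1 E7 E8.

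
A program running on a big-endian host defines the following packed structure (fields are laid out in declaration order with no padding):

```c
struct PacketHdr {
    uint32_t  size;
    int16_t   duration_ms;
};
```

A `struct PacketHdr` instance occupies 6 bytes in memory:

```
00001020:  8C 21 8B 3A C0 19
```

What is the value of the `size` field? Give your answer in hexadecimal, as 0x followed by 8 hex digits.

0x8C218B3A

`size` is the first field, at byte offset 0, occupying 4 bytes.
Bytes at offsets 0..3: 8C 21 8B 3A.
Big-endian: lowest address holds the most-significant byte.
The bytes are already most-significant first: 0x8C218B3A.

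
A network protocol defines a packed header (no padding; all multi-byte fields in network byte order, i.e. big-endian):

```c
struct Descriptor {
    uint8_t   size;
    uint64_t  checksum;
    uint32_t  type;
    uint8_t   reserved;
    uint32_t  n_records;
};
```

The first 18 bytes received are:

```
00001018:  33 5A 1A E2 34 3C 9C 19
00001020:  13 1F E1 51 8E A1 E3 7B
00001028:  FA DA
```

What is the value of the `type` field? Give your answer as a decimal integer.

`type` follows `size` (1 B), `checksum` (8 B), so it starts at offset 1 + 8 = 9 and occupies 4 bytes.
Bytes at offsets 9..12: 1F E1 51 8E.
Big-endian stores the most-significant byte at the lowest address.
The bytes are already most-significant first: 0x1FE1518E.
0x1FE1518E = 534860174.

534860174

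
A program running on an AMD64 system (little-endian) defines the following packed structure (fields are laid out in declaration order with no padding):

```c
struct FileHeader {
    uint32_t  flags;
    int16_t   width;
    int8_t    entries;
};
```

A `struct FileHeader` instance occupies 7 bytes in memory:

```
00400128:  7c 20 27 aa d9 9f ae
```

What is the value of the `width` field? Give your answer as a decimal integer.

`width` follows `flags` (4 bytes), so it starts at byte offset 4 and occupies 2 bytes.
Bytes at offsets 4..5: D9 9F.
In little-endian order the low byte comes first in memory.
Reassemble most-significant byte first: 9F D9 → 0x9FD9.
Top bit is set, so as a signed 16-bit value this is 0x9FD9 − 2^16 = -24615.

-24615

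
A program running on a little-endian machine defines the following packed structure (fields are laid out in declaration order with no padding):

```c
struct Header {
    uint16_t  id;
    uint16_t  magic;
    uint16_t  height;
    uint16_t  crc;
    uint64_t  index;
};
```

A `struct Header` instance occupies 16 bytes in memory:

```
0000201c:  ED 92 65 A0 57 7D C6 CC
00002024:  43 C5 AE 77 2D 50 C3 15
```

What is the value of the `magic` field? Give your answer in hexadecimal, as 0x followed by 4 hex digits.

0xA065

`magic` follows `id` (2 bytes), so it starts at byte offset 2 and occupies 2 bytes.
Bytes at offsets 2..3: 65 A0.
Little-endian: lowest address holds the least-significant byte.
Reassemble most-significant byte first: A0 65 → 0xA065.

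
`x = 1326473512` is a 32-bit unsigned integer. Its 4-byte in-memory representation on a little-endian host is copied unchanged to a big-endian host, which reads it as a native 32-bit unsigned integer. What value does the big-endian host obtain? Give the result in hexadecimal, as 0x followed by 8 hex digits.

0x2861104F

1326473512 in 32-bit hexadecimal is 0x4F106128.
Stored little-endian, the bytes at ascending addresses are 28 61 10 4F.
Read back as big-endian, the last byte is least significant, giving 0x2861104F.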